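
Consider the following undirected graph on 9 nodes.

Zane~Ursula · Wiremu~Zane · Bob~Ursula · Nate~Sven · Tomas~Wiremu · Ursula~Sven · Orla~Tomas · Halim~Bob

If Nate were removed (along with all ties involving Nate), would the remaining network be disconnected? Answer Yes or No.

No

Even without Nate, every remaining node can still reach every other (the residual graph is connected), so Nate is not a cut vertex.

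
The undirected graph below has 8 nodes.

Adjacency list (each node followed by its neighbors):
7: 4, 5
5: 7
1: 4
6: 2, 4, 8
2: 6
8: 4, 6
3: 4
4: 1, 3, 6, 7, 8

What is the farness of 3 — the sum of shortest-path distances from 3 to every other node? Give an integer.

Distances from 3: 1:2, 2:3, 4:1, 5:3, 6:2, 7:2, 8:2.
Sum = 2 + 3 + 1 + 3 + 2 + 2 + 2 = 15.

15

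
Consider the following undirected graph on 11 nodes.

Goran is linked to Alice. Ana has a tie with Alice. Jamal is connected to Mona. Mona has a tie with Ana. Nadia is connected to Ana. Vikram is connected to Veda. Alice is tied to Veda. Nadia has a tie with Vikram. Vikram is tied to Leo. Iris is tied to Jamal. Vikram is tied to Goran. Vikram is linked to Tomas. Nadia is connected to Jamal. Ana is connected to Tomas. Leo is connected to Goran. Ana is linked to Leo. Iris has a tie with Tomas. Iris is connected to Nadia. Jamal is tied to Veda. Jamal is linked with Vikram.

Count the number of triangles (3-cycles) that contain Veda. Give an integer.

Veda's neighbors: Alice, Jamal, and Vikram.
Neighbor pairs that are themselves tied: Veda–Jamal–Vikram. Each forms one triangle with Veda, for 1 in total.

1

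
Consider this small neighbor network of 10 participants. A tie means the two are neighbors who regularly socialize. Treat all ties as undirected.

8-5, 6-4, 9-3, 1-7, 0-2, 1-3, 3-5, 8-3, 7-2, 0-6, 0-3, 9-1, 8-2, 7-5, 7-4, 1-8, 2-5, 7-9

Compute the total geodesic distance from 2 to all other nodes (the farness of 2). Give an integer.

Distances from 2: 0:1, 1:2, 3:2, 4:2, 5:1, 6:2, 7:1, 8:1, 9:2.
Sum = 1 + 2 + 2 + 2 + 1 + 2 + 1 + 1 + 2 = 14.

14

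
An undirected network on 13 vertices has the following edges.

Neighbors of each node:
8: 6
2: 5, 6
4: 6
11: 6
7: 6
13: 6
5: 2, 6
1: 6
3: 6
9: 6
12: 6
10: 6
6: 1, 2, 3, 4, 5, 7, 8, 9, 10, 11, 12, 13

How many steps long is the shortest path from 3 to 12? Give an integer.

One shortest route is 3 – 6 – 12, which uses 2 edges, and 3 and 12 are not directly tied, so nothing shorter exists. So d(3,12) = 2.

2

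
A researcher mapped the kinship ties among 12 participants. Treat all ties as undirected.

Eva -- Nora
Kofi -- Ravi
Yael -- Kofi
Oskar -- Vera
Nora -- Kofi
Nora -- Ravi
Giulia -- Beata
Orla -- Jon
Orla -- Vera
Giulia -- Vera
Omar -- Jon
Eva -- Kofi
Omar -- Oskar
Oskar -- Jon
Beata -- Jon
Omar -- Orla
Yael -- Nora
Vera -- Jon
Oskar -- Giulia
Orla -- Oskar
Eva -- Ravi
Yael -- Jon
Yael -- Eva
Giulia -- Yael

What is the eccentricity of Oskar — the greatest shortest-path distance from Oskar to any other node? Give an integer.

Distances from Oskar: Beata:2, Eva:3, Giulia:1, Jon:1, Kofi:3, Nora:3, Omar:1, Orla:1, Ravi:4, Vera:1, Yael:2.
The largest is 4 (to Ravi), so the eccentricity of Oskar is 4.

4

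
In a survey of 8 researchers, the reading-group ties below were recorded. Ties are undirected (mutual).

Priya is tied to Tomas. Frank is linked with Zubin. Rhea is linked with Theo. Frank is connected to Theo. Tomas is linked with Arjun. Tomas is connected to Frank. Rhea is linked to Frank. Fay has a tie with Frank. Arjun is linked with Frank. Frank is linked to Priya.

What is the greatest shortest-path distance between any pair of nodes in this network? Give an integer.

2

Eccentricity of each node (its greatest distance to any other): Arjun:2, Fay:2, Frank:1, Priya:2, Rhea:2, Theo:2, Tomas:2, Zubin:2.
The maximum eccentricity is 2, realized for instance by the pair Theo–Fay via Theo – Frank – Fay. So the diameter is 2.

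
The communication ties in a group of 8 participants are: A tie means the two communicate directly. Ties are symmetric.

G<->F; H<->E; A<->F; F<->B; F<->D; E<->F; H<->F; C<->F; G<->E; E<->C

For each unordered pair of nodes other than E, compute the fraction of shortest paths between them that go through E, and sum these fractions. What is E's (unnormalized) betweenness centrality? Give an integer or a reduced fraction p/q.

3/2

Pairs whose geodesics pass through E — G–H: 1/2; G–C: 1/2; H–C: 1/2.
All other pairs contribute 0.
Summing the contributions gives betweenness(E) = 3/2.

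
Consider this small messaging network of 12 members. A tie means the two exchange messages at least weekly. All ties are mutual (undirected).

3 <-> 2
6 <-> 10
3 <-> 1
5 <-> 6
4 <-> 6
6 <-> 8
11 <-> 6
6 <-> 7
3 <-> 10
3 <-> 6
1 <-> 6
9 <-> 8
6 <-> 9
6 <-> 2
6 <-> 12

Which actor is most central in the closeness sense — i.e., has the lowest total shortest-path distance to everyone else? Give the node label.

6

Farness (sum of distances to all others) for each node — 1:20, 2:20, 3:18, 4:21, 5:21, 6:11, 7:21, 8:20, 9:20, 10:20, 11:21, 12:21.
The smallest farness is 11, for 6, so 6 has the highest closeness.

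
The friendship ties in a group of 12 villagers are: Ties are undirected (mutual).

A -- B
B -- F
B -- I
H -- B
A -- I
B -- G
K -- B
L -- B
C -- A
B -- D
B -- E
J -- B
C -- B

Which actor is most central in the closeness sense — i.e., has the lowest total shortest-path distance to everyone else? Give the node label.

Farness (sum of distances to all others) for each node — A:19, B:11, C:20, D:21, E:21, F:21, G:21, H:21, I:20, J:21, K:21, L:21.
The smallest farness is 11, for B, so B has the highest closeness.

B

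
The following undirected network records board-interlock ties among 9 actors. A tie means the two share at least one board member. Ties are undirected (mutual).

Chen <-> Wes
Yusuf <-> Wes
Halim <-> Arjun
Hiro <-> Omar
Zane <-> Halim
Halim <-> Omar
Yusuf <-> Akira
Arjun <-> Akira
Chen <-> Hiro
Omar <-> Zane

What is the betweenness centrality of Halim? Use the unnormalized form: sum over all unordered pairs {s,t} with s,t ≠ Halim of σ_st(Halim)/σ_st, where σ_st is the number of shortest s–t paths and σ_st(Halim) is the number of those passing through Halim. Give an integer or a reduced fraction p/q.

15/2

Pairs whose geodesics pass through Halim — Omar–Arjun: 1; Omar–Akira: 1; Omar–Yusuf: 1/2; Zane–Arjun: 1; Zane–Akira: 1; Zane–Yusuf: 1; Arjun–Chen: 1/2; Arjun–Hiro: 1; Akira–Hiro: 1/2.
All other pairs contribute 0.
Summing the contributions gives betweenness(Halim) = 15/2.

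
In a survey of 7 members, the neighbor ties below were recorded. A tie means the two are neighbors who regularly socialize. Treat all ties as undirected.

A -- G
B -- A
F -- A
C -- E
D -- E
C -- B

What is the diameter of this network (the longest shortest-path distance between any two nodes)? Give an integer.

5

Eccentricity of each node (its greatest distance to any other): A:4, B:3, C:3, D:5, E:4, F:5, G:5.
The maximum eccentricity is 5, realized for instance by the pair G–D via G – A – B – C – E – D. So the diameter is 5.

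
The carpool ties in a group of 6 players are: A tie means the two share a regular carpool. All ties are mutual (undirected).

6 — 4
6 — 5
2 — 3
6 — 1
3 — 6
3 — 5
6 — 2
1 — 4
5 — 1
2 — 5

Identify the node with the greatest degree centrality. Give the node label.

Degrees — 1:3, 2:3, 3:3, 4:2, 5:4, 6:5.
The maximum is 5, attained only by 6.

6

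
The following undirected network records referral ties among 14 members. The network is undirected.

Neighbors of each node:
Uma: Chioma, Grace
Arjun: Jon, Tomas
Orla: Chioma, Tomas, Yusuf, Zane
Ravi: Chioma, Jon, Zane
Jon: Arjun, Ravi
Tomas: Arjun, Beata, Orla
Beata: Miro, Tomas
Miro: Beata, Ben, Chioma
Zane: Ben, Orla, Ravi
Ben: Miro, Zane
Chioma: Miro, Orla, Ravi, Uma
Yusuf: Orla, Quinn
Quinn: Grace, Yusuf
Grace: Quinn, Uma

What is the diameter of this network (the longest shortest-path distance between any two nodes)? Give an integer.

Eccentricity of each node (its greatest distance to any other): Arjun:5, Beata:4, Ben:4, Chioma:3, Grace:5, Jon:5, Miro:4, Orla:3, Quinn:5, Ravi:4, Tomas:4, Uma:4, Yusuf:4, Zane:4.
The maximum eccentricity is 5, realized for instance by the pair Arjun–Grace via Arjun – Tomas – Orla – Chioma – Uma – Grace. So the diameter is 5.

5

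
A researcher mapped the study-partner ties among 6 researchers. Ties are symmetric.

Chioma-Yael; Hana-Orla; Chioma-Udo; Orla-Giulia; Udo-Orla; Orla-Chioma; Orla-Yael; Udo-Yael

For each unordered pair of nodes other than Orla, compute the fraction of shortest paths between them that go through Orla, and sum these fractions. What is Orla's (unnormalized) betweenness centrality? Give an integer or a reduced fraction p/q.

7

Pairs whose geodesics pass through Orla — Chioma–Hana: 1; Chioma–Giulia: 1; Hana–Yael: 1; Hana–Giulia: 1; Hana–Udo: 1; Yael–Giulia: 1; Giulia–Udo: 1.
All other pairs contribute 0.
Summing the contributions gives betweenness(Orla) = 7.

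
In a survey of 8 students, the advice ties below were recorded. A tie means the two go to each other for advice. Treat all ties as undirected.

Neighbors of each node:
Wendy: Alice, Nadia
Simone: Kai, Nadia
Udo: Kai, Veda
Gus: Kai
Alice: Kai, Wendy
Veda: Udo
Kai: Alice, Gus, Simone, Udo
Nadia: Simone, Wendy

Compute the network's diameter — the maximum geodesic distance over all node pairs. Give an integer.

Eccentricity of each node (its greatest distance to any other): Alice:3, Gus:3, Kai:2, Nadia:4, Simone:3, Udo:3, Veda:4, Wendy:4.
The maximum eccentricity is 4, realized for instance by the pair Nadia–Veda via Nadia – Simone – Kai – Udo – Veda. So the diameter is 4.

4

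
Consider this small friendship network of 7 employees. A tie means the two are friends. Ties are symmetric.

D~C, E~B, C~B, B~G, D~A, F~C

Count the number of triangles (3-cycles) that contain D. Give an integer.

D's neighbors are A and C, but none of them are tied to each other, so no triangle contains D.

0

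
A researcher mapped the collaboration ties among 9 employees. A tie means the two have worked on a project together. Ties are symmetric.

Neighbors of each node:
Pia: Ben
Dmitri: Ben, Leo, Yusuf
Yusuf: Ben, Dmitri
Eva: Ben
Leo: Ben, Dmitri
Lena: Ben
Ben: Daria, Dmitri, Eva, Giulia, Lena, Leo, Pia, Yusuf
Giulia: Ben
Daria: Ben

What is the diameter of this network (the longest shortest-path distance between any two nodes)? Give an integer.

2

Eccentricity of each node (its greatest distance to any other): Ben:1, Daria:2, Dmitri:2, Eva:2, Giulia:2, Lena:2, Leo:2, Pia:2, Yusuf:2.
The maximum eccentricity is 2, realized for instance by the pair Leo–Lena via Leo – Ben – Lena. So the diameter is 2.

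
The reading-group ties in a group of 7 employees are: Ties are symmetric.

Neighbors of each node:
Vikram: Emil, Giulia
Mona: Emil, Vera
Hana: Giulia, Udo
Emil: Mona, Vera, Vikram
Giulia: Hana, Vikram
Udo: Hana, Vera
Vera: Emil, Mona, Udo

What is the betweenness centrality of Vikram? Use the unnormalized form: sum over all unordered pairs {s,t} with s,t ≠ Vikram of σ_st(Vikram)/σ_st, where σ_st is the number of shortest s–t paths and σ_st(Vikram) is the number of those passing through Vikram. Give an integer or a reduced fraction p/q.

Pairs whose geodesics pass through Vikram — Emil–Hana: 1/2; Emil–Giulia: 1; Mona–Giulia: 1; Vera–Giulia: 1/2.
All other pairs contribute 0.
Summing the contributions gives betweenness(Vikram) = 3.

3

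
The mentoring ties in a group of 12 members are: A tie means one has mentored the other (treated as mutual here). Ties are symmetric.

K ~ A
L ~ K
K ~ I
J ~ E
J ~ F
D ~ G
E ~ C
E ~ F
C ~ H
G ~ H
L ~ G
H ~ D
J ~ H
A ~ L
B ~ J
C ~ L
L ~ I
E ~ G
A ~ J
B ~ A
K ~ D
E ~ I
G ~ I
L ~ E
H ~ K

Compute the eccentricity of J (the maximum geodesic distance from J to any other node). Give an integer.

2

Distances from J: A:1, B:1, C:2, D:2, E:1, F:1, G:2, H:1, I:2, K:2, L:2.
The largest is 2 (to G, L, I, C, K, and D), so the eccentricity of J is 2.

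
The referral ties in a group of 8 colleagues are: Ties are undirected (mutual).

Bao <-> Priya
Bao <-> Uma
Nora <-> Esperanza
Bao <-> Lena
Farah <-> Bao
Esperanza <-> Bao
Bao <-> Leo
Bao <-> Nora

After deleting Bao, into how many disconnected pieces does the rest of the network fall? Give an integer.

6

Without Bao, the remaining ties split the others into: {Esperanza, Nora}; {Lena}; {Uma}; {Leo}; {Farah}; {Priya}.
That's 6 separate components.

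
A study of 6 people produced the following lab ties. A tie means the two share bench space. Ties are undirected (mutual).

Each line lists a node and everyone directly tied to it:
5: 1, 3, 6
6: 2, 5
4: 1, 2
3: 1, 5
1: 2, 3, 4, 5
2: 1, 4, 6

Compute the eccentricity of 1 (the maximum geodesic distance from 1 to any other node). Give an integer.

2

Distances from 1: 2:1, 3:1, 4:1, 5:1, 6:2.
The largest is 2 (to 6), so the eccentricity of 1 is 2.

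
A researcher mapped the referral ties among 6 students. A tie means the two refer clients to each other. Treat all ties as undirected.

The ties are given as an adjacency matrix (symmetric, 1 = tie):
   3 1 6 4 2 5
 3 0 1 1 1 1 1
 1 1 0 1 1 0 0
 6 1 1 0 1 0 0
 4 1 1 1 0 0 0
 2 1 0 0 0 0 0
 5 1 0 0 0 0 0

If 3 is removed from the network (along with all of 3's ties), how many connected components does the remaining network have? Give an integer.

3

Without 3, the remaining ties split the others into: {1, 4, 6}; {2}; {5}.
That's 3 separate components.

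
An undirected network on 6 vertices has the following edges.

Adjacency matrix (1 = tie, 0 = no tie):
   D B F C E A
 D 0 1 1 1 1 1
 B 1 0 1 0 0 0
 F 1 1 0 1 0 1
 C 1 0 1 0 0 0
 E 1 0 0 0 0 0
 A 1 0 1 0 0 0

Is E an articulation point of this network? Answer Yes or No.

Even without E, every remaining node can still reach every other (the residual graph is connected), so E is not a cut vertex.

No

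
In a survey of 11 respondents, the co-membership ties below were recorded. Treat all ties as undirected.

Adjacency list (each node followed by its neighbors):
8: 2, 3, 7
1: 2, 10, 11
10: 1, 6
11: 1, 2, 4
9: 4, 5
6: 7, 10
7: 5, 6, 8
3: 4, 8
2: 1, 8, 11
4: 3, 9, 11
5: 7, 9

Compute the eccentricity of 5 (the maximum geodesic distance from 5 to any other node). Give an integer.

Distances from 5: 1:4, 2:3, 3:3, 4:2, 6:2, 7:1, 8:2, 9:1, 10:3, 11:3.
The largest is 4 (to 1), so the eccentricity of 5 is 4.

4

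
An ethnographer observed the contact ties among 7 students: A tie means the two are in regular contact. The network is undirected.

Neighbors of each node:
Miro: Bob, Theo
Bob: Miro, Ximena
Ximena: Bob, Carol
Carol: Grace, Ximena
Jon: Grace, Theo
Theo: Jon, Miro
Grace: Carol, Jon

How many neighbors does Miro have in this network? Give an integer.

Miro is directly tied to Bob and Theo. That is 2 neighbors, so the degree of Miro is 2.

2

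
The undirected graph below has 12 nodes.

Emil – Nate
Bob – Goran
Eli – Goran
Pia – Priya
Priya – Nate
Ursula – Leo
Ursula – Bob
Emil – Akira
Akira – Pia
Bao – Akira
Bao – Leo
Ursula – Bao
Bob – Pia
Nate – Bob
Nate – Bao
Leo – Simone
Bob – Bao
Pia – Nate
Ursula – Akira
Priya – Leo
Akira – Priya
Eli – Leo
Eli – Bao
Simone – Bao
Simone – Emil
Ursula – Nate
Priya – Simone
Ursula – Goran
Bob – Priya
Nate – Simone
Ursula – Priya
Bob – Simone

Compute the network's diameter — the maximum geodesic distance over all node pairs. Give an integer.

3

Eccentricity of each node (its greatest distance to any other): Akira:2, Bao:2, Bob:2, Eli:3, Emil:3, Goran:3, Leo:2, Nate:2, Pia:3, Priya:2, Simone:2, Ursula:2.
The maximum eccentricity is 3, realized for instance by the pair Goran–Emil via Goran – Bob – Nate – Emil. So the diameter is 3.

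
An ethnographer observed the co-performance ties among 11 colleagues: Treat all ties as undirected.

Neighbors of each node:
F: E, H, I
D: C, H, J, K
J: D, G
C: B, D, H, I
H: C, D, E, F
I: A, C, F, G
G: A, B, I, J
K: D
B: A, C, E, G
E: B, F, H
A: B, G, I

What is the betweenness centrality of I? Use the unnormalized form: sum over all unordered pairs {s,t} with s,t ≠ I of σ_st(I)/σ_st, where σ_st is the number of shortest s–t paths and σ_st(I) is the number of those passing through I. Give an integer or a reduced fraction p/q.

167/30

Pairs whose geodesics pass through I — A–F: 1; A–D: 1/3; A–K: 1/3; A–H: 2/4; A–C: 1/2; F–C: 1/2; F–G: 1; F–J: 1/2; H–G: 2/5; C–G: 1/2.
All other pairs contribute 0.
Summing the contributions gives betweenness(I) = 167/30.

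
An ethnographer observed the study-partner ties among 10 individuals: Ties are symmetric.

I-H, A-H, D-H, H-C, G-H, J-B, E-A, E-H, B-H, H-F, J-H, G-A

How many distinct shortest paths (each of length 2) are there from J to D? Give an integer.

The shortest distance is 2, and the only length-2 path is J–H–D. So there is exactly 1 shortest path.

1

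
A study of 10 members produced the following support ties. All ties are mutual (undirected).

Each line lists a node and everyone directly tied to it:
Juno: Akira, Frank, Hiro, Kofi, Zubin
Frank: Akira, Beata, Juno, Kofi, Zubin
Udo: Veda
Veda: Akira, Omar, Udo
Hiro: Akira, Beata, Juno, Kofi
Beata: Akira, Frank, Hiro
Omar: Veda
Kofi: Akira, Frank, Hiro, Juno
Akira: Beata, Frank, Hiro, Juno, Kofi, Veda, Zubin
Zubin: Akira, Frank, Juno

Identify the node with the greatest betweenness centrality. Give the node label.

Akira

Unnormalized betweenness of each node: Akira:81/4, Beata:1/4, Frank:3/2, Hiro:2/3, Juno:13/12, Kofi:1/4, Omar:0, Udo:0, Veda:15, Zubin:0.
Akira has the largest value, 81/4, making it the main broker — the node through which the most shortest paths run.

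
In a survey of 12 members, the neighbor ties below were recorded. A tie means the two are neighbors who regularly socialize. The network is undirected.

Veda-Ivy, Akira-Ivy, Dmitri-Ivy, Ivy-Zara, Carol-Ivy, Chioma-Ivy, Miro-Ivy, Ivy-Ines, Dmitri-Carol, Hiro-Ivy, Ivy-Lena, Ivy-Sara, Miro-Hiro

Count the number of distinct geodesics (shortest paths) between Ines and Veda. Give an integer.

1

The shortest distance is 2, and the only length-2 path is Ines–Ivy–Veda. So there is exactly 1 shortest path.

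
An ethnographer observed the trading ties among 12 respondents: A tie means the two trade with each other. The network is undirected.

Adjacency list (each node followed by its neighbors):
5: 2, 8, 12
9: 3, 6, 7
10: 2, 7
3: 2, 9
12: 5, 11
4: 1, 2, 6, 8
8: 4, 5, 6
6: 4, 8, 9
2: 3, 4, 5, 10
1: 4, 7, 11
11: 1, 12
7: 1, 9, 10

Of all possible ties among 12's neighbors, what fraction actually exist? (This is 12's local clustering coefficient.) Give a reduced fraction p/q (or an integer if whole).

12's neighbors: 5 and 11 (k = 2).
Possible neighbor pairs: C(2,2) = 1. Edges among them: none → e = 0.
Clustering(12) = 0/1.

0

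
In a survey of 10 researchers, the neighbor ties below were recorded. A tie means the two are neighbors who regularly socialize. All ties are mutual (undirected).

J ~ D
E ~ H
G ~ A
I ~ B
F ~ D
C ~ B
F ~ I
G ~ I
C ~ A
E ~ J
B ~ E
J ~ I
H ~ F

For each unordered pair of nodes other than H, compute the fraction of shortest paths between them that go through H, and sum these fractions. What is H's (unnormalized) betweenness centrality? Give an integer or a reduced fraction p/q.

1

Pairs whose geodesics pass through H — E–F: 1.
All other pairs contribute 0.
Summing the contributions gives betweenness(H) = 1.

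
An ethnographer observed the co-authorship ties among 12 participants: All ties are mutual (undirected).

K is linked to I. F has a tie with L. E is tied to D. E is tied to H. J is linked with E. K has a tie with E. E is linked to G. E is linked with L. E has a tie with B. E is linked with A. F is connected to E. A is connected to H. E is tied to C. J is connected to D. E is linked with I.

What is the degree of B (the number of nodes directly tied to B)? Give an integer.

1

B is directly tied to E. That is 1 neighbor, so the degree of B is 1.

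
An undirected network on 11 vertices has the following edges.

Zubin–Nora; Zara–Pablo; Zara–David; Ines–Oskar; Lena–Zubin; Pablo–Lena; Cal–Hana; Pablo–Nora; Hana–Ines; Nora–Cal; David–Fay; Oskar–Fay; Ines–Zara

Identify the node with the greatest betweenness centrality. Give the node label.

Zara

Unnormalized betweenness of each node: Cal:29/6, David:5, Fay:1, Hana:17/3, Ines:77/6, Lena:8/3, Nora:19/2, Oskar:3, Pablo:16, Zara:109/6, Zubin:4/3.
Zara has the largest value, 109/6, making it the main broker — the node through which the most shortest paths run.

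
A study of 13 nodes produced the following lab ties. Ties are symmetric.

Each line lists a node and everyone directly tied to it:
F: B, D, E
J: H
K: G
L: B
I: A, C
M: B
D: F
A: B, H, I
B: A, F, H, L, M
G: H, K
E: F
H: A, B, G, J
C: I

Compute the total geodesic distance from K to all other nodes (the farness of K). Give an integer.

Distances from K: A:3, B:3, C:5, D:5, E:5, F:4, G:1, H:2, I:4, J:3, L:4, M:4.
Sum = 3 + 3 + 5 + 5 + 5 + 4 + 1 + 2 + 4 + 3 + 4 + 4 = 43.

43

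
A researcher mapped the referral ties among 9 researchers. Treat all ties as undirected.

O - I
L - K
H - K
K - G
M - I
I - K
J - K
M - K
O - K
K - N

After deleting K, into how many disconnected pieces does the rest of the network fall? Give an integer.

Without K, the remaining ties split the others into: {I, M, O}; {J}; {N}; {G}; {L}; {H}.
That's 6 separate components.

6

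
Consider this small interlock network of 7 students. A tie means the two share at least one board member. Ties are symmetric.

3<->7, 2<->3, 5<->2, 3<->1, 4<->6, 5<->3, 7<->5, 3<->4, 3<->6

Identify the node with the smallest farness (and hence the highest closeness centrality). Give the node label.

3

Farness (sum of distances to all others) for each node — 1:11, 2:10, 3:6, 4:10, 5:9, 6:10, 7:10.
The smallest farness is 6, for 3, so 3 has the highest closeness.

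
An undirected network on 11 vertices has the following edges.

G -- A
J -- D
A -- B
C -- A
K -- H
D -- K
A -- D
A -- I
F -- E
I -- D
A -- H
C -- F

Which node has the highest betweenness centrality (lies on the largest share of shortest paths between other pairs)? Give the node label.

Unnormalized betweenness of each node: A:34, B:0, C:16, D:13, E:0, F:9, G:0, H:3, I:0, J:0, K:1.
A has the largest value, 34, making it the main broker — the node through which the most shortest paths run.

A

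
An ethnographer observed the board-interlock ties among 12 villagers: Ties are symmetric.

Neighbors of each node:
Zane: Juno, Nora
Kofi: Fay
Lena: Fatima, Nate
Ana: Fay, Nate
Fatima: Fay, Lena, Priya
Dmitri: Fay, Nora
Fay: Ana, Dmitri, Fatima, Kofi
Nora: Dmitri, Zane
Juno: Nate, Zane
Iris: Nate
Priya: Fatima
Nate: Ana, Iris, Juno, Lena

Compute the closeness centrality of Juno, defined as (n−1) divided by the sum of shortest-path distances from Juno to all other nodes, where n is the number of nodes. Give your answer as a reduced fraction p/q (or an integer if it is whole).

11/27

Distances from Juno: Ana:2, Dmitri:3, Fatima:3, Fay:3, Iris:2, Kofi:4, Lena:2, Nate:1, Nora:2, Priya:4, Zane:1. Sum = 27.
n = 12, so closeness = 11/27.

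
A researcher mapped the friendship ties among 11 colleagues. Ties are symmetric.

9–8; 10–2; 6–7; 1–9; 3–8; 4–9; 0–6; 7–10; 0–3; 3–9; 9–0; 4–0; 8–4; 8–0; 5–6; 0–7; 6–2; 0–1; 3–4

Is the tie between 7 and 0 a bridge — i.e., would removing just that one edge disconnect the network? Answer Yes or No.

No

Even without that edge, 7 still reaches 0 via 7 – 6 – 0, so the network stays connected. Not a bridge.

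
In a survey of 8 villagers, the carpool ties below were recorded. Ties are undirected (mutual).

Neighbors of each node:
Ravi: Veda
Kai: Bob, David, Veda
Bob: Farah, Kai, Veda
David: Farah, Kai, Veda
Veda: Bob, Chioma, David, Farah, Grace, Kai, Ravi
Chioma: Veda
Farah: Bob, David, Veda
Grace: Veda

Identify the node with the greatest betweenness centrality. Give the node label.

Veda

Unnormalized betweenness of each node: Bob:1/3, Chioma:0, David:1/3, Farah:1/3, Grace:0, Kai:1/3, Ravi:0, Veda:47/3.
Veda has the largest value, 47/3, making it the main broker — the node through which the most shortest paths run.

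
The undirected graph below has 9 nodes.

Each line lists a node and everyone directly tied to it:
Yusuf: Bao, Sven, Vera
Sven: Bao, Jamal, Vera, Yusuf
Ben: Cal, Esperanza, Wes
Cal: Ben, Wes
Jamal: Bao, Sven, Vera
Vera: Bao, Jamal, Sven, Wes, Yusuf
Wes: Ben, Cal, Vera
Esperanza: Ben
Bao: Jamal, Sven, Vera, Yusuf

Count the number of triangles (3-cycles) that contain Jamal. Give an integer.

Jamal's neighbors: Bao, Sven, and Vera.
Neighbor pairs that are themselves tied: Jamal–Bao–Sven; Jamal–Bao–Vera; Jamal–Sven–Vera. Each forms one triangle with Jamal, for 3 in total.

3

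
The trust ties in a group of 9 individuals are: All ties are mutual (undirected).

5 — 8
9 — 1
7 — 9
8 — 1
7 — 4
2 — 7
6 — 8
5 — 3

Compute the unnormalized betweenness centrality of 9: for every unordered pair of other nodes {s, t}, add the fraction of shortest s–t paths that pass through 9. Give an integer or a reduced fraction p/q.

Pairs whose geodesics pass through 9 — 6–4: 1; 6–7: 1; 6–2: 1; 4–8: 1; 4–5: 1; 4–3: 1; 4–1: 1; 8–7: 1; 8–2: 1; 5–7: 1; 5–2: 1; 7–3: 1; 7–1: 1; 3–2: 1 … (+1 more pairs).
All other pairs contribute 0.
Summing the contributions gives betweenness(9) = 15.

15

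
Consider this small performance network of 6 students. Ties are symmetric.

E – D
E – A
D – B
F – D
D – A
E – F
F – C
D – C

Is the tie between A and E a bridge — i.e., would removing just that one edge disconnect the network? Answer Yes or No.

Even without that edge, A still reaches E via A – D – E, so the network stays connected. Not a bridge.

No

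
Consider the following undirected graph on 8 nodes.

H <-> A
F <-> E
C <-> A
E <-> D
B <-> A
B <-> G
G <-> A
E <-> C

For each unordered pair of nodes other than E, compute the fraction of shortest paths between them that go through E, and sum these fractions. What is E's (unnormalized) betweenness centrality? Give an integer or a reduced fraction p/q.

11

Pairs whose geodesics pass through E — F–B: 1; F–D: 1; F–A: 1; F–H: 1; F–G: 1; F–C: 1; B–D: 1; D–A: 1; D–H: 1; D–G: 1; D–C: 1.
All other pairs contribute 0.
Summing the contributions gives betweenness(E) = 11.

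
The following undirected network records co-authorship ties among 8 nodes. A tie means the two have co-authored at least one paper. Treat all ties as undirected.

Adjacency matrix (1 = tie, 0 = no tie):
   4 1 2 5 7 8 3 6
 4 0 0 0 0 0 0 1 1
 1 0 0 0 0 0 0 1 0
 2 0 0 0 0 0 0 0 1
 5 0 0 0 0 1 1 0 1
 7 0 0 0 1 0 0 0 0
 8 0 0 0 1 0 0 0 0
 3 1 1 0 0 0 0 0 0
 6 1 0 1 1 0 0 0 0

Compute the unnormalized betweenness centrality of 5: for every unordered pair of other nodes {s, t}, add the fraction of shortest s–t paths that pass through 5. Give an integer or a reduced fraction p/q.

11

Pairs whose geodesics pass through 5 — 4–7: 1; 4–8: 1; 1–7: 1; 1–8: 1; 2–7: 1; 2–8: 1; 7–8: 1; 7–3: 1; 7–6: 1; 8–3: 1; 8–6: 1.
All other pairs contribute 0.
Summing the contributions gives betweenness(5) = 11.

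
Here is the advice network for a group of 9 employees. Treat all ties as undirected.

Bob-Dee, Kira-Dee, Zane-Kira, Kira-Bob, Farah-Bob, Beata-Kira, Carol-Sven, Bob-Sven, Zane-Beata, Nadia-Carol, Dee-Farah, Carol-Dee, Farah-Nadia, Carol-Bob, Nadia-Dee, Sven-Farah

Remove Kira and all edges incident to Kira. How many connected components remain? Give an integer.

2

Without Kira, the remaining ties split the others into: {Bob, Carol, Dee, Farah, Nadia, Sven}; {Beata, Zane}.
That's 2 separate components.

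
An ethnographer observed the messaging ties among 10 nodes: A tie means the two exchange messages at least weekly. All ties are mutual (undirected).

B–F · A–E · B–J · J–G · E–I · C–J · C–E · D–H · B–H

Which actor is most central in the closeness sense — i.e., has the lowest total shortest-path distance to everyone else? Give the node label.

Farness (sum of distances to all others) for each node — A:32, B:20, C:20, D:34, E:24, F:28, G:26, H:26, I:32, J:18.
The smallest farness is 18, for J, so J has the highest closeness.

J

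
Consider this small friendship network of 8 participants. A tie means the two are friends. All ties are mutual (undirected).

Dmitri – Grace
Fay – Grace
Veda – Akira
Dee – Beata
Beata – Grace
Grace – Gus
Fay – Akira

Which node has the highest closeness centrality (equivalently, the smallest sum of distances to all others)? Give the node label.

Grace

Farness (sum of distances to all others) for each node — Akira:17, Beata:15, Dee:21, Dmitri:17, Fay:13, Grace:11, Gus:17, Veda:23.
The smallest farness is 11, for Grace, so Grace has the highest closeness.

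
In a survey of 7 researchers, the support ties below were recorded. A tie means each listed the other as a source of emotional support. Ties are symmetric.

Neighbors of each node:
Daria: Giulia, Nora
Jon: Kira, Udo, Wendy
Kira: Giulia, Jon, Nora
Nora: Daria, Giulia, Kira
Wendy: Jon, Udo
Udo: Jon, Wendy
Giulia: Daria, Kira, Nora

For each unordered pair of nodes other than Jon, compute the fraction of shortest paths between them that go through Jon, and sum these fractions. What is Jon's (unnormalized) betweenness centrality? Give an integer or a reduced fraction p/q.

Pairs whose geodesics pass through Jon — Udo–Giulia: 1; Udo–Kira: 1; Udo–Nora: 1; Udo–Daria: 2/2; Wendy–Giulia: 1; Wendy–Kira: 1; Wendy–Nora: 1; Wendy–Daria: 2/2.
All other pairs contribute 0.
Summing the contributions gives betweenness(Jon) = 8.

8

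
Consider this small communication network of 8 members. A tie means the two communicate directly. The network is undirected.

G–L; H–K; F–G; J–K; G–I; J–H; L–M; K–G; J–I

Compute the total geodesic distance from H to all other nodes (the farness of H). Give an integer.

Distances from H: F:3, G:2, I:2, J:1, K:1, L:3, M:4.
Sum = 3 + 2 + 2 + 1 + 1 + 3 + 4 = 16.

16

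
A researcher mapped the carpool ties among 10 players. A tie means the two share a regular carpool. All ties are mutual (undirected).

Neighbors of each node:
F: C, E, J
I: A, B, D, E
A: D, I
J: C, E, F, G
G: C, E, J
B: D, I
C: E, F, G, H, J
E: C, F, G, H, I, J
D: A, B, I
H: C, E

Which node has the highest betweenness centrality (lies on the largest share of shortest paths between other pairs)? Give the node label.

E

Unnormalized betweenness of each node: A:0, B:0, C:11/6, D:1/2, E:131/6, F:0, G:0, H:0, I:37/2, J:1/3.
E has the largest value, 131/6, making it the main broker — the node through which the most shortest paths run.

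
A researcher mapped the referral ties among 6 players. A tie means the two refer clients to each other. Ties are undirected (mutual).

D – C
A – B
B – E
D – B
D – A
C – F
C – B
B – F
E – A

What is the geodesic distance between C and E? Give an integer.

2

One shortest route is C – B – E, which uses 2 edges, and C and E are not directly tied, so nothing shorter exists. So d(C,E) = 2.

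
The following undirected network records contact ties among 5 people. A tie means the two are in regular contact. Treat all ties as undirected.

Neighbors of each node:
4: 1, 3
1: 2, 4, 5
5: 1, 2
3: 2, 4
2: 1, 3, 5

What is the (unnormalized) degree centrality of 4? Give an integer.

4 is directly tied to 1 and 3. That is 2 neighbors, so the degree of 4 is 2.

2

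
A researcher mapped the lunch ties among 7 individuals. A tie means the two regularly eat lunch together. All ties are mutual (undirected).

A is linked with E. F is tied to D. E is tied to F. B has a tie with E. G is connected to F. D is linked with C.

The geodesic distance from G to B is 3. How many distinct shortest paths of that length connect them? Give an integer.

The shortest distance is 3, and the only length-3 path is G–F–E–B. So there is exactly 1 shortest path.

1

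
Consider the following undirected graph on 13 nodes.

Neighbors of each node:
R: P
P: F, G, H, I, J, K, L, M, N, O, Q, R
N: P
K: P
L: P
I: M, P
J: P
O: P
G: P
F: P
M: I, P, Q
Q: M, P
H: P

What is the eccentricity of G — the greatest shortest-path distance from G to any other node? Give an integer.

2

Distances from G: F:2, H:2, I:2, J:2, K:2, L:2, M:2, N:2, O:2, P:1, Q:2, R:2.
The largest is 2 (to J, M, N, F, O, K, Q, H, R, I, and L), so the eccentricity of G is 2.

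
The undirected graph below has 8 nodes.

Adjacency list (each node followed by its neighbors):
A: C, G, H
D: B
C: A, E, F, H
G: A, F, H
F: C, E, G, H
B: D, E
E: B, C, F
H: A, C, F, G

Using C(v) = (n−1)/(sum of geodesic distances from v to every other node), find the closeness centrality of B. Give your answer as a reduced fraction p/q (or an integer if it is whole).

Distances from B: A:3, C:2, D:1, E:1, F:2, G:3, H:3. Sum = 15.
n = 8, so closeness = 7/15.

7/15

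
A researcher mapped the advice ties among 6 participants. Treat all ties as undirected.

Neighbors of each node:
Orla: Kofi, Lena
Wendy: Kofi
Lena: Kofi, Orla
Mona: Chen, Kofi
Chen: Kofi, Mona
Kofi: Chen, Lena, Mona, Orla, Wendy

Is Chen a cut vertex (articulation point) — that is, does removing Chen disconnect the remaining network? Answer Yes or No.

No

Even without Chen, every remaining node can still reach every other (the residual graph is connected), so Chen is not a cut vertex.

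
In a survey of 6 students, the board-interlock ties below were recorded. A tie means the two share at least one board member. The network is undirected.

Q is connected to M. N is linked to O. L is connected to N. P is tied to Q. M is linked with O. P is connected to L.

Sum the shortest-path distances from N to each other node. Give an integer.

Distances from N: L:1, M:2, O:1, P:2, Q:3.
Sum = 1 + 2 + 1 + 2 + 3 = 9.

9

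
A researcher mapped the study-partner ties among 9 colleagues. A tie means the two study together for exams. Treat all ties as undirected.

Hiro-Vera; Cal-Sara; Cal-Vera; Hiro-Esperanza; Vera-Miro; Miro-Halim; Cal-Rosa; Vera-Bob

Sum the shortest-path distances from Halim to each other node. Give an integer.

Distances from Halim: Bob:3, Cal:3, Esperanza:4, Hiro:3, Miro:1, Rosa:4, Sara:4, Vera:2.
Sum = 3 + 3 + 4 + 3 + 1 + 4 + 4 + 2 = 24.

24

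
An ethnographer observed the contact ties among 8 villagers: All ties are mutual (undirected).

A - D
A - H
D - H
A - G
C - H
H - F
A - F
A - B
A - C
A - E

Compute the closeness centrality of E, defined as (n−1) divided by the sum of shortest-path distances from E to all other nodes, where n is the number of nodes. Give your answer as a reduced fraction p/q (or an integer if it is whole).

Distances from E: A:1, B:2, C:2, D:2, F:2, G:2, H:2. Sum = 13.
n = 8, so closeness = 7/13.

7/13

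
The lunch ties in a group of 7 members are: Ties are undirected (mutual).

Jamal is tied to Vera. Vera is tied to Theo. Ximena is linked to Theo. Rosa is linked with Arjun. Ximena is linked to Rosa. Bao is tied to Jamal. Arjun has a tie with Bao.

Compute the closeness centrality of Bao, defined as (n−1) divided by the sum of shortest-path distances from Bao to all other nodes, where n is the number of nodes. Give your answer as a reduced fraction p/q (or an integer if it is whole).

1/2

Distances from Bao: Arjun:1, Jamal:1, Rosa:2, Theo:3, Vera:2, Ximena:3. Sum = 12.
n = 7, so closeness = 6/12 = 1/2.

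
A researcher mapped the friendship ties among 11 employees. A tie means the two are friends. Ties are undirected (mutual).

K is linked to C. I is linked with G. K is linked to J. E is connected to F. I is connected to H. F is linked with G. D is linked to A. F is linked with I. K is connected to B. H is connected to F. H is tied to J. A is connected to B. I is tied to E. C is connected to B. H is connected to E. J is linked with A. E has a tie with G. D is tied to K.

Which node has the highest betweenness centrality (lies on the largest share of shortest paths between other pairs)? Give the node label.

J

Unnormalized betweenness of each node: A:13/2, B:4/3, C:0, D:1/3, E:7/3, F:7/3, G:0, H:24, I:7/3, J:76/3, K:27/2.
J has the largest value, 76/3, making it the main broker — the node through which the most shortest paths run.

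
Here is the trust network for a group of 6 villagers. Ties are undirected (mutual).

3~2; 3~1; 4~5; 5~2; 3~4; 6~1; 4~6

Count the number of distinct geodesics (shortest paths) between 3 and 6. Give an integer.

2

The shortest distance is 2. The length-2 paths are: 3–4–6; 3–1–6.
That gives 2 distinct shortest paths.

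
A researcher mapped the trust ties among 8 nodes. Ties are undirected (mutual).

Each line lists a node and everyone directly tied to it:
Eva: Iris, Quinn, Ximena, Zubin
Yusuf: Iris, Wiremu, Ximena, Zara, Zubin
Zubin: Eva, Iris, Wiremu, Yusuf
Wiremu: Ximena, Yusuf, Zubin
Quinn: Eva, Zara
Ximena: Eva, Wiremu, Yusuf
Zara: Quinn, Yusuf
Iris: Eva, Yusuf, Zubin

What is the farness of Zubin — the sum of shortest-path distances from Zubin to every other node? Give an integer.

10

Distances from Zubin: Eva:1, Iris:1, Quinn:2, Wiremu:1, Ximena:2, Yusuf:1, Zara:2.
Sum = 1 + 1 + 2 + 1 + 2 + 1 + 2 = 10.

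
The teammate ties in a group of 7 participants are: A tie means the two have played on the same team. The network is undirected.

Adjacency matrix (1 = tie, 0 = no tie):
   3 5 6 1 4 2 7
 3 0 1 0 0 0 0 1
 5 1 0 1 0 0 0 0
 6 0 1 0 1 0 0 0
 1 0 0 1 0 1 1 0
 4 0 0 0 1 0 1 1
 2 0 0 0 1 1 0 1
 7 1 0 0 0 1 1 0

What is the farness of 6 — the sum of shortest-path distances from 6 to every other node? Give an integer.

Distances from 6: 1:1, 2:2, 3:2, 4:2, 5:1, 7:3.
Sum = 1 + 2 + 2 + 2 + 1 + 3 = 11.

11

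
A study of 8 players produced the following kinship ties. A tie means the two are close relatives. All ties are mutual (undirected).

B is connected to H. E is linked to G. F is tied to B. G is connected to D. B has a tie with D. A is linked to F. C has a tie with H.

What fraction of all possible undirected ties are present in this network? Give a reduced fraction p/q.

There are 7 edges and 8 nodes, so the maximum possible is C(8,2) = 28.
Density = 7/28 = 1/4.

1/4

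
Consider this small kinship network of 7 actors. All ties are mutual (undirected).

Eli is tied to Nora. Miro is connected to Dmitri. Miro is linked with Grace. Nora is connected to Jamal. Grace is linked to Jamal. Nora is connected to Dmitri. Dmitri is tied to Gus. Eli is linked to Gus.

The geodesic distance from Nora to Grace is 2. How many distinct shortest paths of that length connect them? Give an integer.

1

The shortest distance is 2, and the only length-2 path is Nora–Jamal–Grace. So there is exactly 1 shortest path.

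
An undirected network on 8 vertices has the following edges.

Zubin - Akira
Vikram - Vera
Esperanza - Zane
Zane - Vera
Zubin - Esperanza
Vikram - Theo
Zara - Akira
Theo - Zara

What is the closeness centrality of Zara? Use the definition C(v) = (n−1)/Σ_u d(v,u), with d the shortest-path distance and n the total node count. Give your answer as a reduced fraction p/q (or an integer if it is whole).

Distances from Zara: Akira:1, Esperanza:3, Theo:1, Vera:3, Vikram:2, Zane:4, Zubin:2. Sum = 16.
n = 8, so closeness = 7/16.

7/16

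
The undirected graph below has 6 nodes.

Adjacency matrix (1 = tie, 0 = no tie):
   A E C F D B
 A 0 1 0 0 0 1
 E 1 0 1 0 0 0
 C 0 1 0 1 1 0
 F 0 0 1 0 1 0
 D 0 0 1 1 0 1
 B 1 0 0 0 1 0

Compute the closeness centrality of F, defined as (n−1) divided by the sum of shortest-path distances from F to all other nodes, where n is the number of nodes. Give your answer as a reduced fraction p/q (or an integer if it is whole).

5/9

Distances from F: A:3, B:2, C:1, D:1, E:2. Sum = 9.
n = 6, so closeness = 5/9.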